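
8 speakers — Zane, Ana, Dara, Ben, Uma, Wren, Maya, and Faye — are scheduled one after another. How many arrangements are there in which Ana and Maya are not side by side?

30240

Of the 8! = 40320 arrangements, those with Ana and Maya adjacent number 2 × 7! = 10080 (treat the pair as a block with 2 internal orders).
Complementary counting: 40320 − 10080 = 30240.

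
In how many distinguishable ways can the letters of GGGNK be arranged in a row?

20

Letter multiplicities in GGGNK: G×3, K×1, N×1.
Dividing 5! = 120 by 3! = 6 for the repeated letters gives 20.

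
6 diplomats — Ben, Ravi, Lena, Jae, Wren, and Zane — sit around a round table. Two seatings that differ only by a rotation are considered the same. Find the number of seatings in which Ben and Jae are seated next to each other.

48

Glue Ben and Jae into a block (2 internal orders). Seating 5 units around a circle gives (4)! arrangements.
So 2 × (4)! = 2 × 24 = 48.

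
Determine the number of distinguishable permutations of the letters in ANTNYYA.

630

Letter multiplicities in ANTNYYA: A×2, N×2, T×1, Y×2.
The number of distinct arrangements is 7!/(2!·2!·2!) = 5040/8 = 630.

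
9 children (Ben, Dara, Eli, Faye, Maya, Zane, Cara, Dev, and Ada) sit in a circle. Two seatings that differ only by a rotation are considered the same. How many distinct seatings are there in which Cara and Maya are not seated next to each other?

30240

Without the restriction there are (8)! = 40320 seatings.
Seatings with Cara beside Maya: treat them as a block with 2 internal orders, giving 2 × (7)! = 10080.
Subtracting, 40320 − 10080 = 30240.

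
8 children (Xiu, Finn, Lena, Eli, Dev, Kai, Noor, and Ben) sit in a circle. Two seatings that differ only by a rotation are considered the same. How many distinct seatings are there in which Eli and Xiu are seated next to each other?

1440

Treat {Eli, Xiu} as one unit (2 internal orders) and seat the resulting 7 units around the table: (6)! circular arrangements.
So 2 × (6)! = 2 × 720 = 1440.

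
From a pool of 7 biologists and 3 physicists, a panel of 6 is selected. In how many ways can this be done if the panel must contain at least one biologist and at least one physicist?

203

Total 6-person selections from all 10: C(10,6) = 210.
Subtract selections that omit an entire group: no biologists → C(3,6) = 0; no physicists → C(7,6) = 7.
Both groups omitted at once is impossible, so 210 − 7 = 203.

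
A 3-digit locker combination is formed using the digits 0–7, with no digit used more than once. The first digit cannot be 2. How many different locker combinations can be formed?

294

The first digit has 8−1 = 7 choices (anything except 2).
The remaining 2 digits are filled from the other 7 symbols without repetition: 7 × 6 = 42.
Total: 7 × 42 = 294.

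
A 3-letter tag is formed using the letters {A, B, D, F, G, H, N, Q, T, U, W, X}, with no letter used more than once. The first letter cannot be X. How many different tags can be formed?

The first letter has 12−1 = 11 choices (anything except X).
The remaining 2 letters are filled from the other 11 symbols without repetition: 11 × 10 = 110.
Total: 11 × 110 = 1210.

1210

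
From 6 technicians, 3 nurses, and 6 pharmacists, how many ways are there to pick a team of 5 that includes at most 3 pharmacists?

2862

Split by how many pharmacists are chosen (0 through 3).
Sum: C(6,0)·C(9,5) + C(6,1)·C(9,4) + C(6,2)·C(9,3) + C(6,3)·C(9,2) = 126 + 756 + 1260 + 720 = 2862.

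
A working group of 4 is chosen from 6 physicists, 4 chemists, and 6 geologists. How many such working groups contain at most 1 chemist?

1375

Split by how many chemists are chosen (0 through 1).
Sum: C(4,0)·C(12,4) + C(4,1)·C(12,3) = 495 + 880 = 1375.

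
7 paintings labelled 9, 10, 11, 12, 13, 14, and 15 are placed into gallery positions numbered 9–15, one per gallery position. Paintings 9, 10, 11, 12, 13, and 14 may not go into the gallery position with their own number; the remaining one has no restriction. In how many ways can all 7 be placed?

2119

Let Aᵢ (for 9 ≤ i ≤ 14) be the placements that put painting i in its forbidden gallery position. Any j of these fix j positions, leaving (7−j)! ways to fill the rest, and there are C(6,j) ways to pick which j.
By inclusion–exclusion, the number of valid placements is Σ_{j=0}^{6} (−1)^j C(6,j)·(7−j)!.
Computing: 5040 − 4320 + 1800 − 480 + 90 − 12 + 1 = 2119.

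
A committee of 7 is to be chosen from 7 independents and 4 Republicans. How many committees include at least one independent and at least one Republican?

329

With no constraint there are C(11,7) = 330 possible selections.
Subtract selections that omit an entire group: no independents → C(4,7) = 0; no Republicans → C(7,7) = 1.
Both groups omitted at once is impossible, so 330 − 1 = 329.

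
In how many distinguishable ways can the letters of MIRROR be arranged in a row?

120

The 6 letters of MIRROR have repeats: R appearing 3 times.
The number of distinct arrangements is 6!/(3!) = 720/6 = 120.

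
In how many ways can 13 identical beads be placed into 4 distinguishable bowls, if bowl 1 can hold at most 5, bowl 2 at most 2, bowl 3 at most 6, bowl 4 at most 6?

63

By stars and bars, unrestricted non-negative solutions to x_1+…+x_4 = 13 number C(13+3,3) = 560.
Subtract solutions that violate a single cap (substitute x_i' = x_i − (cap_i+1)): x_1 ≥ 6 gives C(10,3) = 120; x_2 ≥ 3 gives C(13,3) = 286; x_3 ≥ 7 gives C(9,3) = 84; x_4 ≥ 7 gives C(9,3) = 84. Together 574.
Add back pairs where two caps are both exceeded: 35 + 1 + 1 + 20 + 20 + 0 = 77.
By inclusion–exclusion the count is 560 − 574 + 77 = 63.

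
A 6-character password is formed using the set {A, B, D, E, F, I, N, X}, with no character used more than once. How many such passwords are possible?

20160

Choose and order 6 of the 8 symbols: the first character has 8 options, the next 7, and so on down to 3.
That product is 8 × 7 × 6 × 5 × 4 × 3 = 20160.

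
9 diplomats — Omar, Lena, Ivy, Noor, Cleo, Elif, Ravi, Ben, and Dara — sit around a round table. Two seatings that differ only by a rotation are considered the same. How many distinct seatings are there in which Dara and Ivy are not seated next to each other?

Without the restriction there are (8)! = 40320 seatings.
Those with Dara next to Ivy: fuse the pair into one unit and seat 8 units around a circle — 2·(7)! = 10080.
Subtracting, 40320 − 10080 = 30240.

30240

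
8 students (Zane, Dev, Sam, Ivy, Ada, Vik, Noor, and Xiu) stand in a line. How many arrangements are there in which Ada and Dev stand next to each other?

Place the 6 others and the Ada-Dev pair as 7 objects in a line; the pair has 2 internal arrangements.
That gives 2 × 7! = 2 × 5040 = 10080.

10080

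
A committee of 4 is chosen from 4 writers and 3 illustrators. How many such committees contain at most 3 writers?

Split by how many writers are chosen (0 through 3).
Sum: C(4,0)·C(3,4) + C(4,1)·C(3,3) + C(4,2)·C(3,2) + C(4,3)·C(3,1) = 0 + 4 + 18 + 12 = 34.

34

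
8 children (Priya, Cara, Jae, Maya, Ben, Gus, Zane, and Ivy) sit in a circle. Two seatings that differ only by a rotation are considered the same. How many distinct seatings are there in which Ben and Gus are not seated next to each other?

Without the restriction there are (7)! = 5040 seatings.
Seatings with Ben beside Gus: treat them as a block with 2 internal orders, giving 2 × (6)! = 1440.
Subtracting, 5040 − 1440 = 3600.

3600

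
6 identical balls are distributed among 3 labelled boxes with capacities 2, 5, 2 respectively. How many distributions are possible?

8

Without the upper bounds there are C(8,2) = 28 ways to split 6 among 3 boxes.
Subtract solutions that violate a single cap (substitute x_i' = x_i − (cap_i+1)): x_1 ≥ 3 gives C(5,2) = 10; x_2 ≥ 6 gives C(2,2) = 1; x_3 ≥ 3 gives C(5,2) = 10. Together 21.
Add back pairs where two caps are both exceeded: 0 + 1 + 0 = 1.
By inclusion–exclusion the count is 28 − 21 + 1 = 8.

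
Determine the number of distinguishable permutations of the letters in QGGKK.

Letter multiplicities in QGGKK: G×2, K×2, Q×1.
The number of distinct arrangements is 5!/(2!·2!) = 120/4 = 30.

30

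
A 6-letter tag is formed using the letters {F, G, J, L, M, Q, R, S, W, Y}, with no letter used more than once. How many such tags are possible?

With no repetition, fill the 6 letters in order: 10 choices, then 9, down to 5.
That product is 10 × 9 × 8 × 7 × 6 × 5 = 151200.

151200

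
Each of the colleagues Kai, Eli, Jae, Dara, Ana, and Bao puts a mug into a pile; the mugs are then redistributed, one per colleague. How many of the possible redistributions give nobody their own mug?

265

Let Aᵢ be the assignments in which colleague i gets their own mug. We want the size of the complement of A₁∪…∪A_6.
By inclusion–exclusion this is Σ_{j=0}^{6} (−1)^j C(6,j)·(6−j)!.
Computing: 720 − 720 + 360 − 120 + 30 − 6 + 1 = 265.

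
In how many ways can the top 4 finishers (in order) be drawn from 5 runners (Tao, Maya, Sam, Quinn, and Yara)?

This is an ordered selection of 4 from 5: P(5,4).
That gives 5 × 4 × 3 × 2 = 120.

120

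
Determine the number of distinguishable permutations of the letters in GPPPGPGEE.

1260

The 9 letters of GPPPGPGEE have repeats: E appearing twice, G appearing 3 times, and P appearing 4 times.
So there are 9! / (4!·3!·2!) = 1260 distinguishable arrangements.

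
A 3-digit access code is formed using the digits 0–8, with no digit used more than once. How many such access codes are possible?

504

Choose and order 3 of the 9 symbols: the first digit has 9 options, the next 8, then 7.
That product is 9 × 8 × 7 = 504.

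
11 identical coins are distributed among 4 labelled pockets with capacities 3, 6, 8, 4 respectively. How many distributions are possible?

126

By stars and bars, unrestricted non-negative solutions to x_1+…+x_4 = 11 number C(11+3,3) = 364.
Subtract solutions that violate a single cap (substitute x_i' = x_i − (cap_i+1)): x_1 ≥ 4 gives C(10,3) = 120; x_2 ≥ 7 gives C(7,3) = 35; x_3 ≥ 9 gives C(5,3) = 10; x_4 ≥ 5 gives C(9,3) = 84. Together 249.
Add back pairs where two caps are both exceeded: 1 + 0 + 10 + 0 + 0 + 0 = 11.
By inclusion–exclusion the count is 364 − 249 + 11 = 126.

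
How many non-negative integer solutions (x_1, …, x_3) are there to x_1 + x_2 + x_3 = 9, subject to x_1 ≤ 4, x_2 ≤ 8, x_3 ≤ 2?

Ignoring the caps, the number of non-negative solutions to x_1+…+x_3 = 9 is C(11,2) = 55.
Subtract solutions that violate a single cap (substitute x_i' = x_i − (cap_i+1)): x_1 ≥ 5 gives C(6,2) = 15; x_2 ≥ 9 gives C(2,2) = 1; x_3 ≥ 3 gives C(8,2) = 28. Together 44.
Add back pairs where two caps are both exceeded: 0 + 3 + 0 = 3.
By inclusion–exclusion the count is 55 − 44 + 3 = 14.

14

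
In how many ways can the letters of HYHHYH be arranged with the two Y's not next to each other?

10

There are 6!/(4!·2!) = 15 arrangements of HYHHYH in total.
If the two Y's are adjacent, glue them into one block, leaving 5 items to arrange: (5)!/(4!) = 5 ways.
Subtracting, 15 − 5 = 10 arrangements keep the Y's apart.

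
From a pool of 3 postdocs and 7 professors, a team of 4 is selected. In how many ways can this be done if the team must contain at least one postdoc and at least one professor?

175

Total 4-person selections from all 10: C(10,4) = 210.
Subtract selections that omit an entire group: no postdocs → C(7,4) = 35; no professors → C(3,4) = 0.
Both groups omitted at once is impossible, so 210 − 35 = 175.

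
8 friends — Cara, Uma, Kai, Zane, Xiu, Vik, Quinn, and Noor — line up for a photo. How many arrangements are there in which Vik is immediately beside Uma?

Glue Vik and Uma into one block (2 internal orders), leaving 7 units to arrange in a row.
That gives 2 × 7! = 2 × 5040 = 10080.

10080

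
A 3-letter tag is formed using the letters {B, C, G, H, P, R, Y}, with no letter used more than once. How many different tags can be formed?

210

Choose and order 3 of the 7 symbols: the first letter has 7 options, the next 6, then 5.
7 × 6 × 5 = 210.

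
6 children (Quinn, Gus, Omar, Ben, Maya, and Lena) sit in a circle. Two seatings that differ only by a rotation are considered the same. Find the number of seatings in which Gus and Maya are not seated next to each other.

72

Without the restriction there are (5)! = 120 seatings.
Seatings with Gus beside Maya: treat them as a block with 2 internal orders, giving 2 × (4)! = 48.
Subtracting, 120 − 48 = 72.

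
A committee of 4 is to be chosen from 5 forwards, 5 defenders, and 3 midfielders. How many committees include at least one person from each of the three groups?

375

Unrestricted: C(13,4) = 715 ways to pick any 4 of the 13.
Subtract selections that omit an entire group: no forwards → C(8,4) = 70; no defenders → C(8,4) = 70; no midfielders → C(10,4) = 210.
Add back selections omitting two groups (i.e. drawn from a single group): C(5,4) + C(5,4) + C(3,4) = 10.
By inclusion–exclusion: 715 − 350 + 10 = 375.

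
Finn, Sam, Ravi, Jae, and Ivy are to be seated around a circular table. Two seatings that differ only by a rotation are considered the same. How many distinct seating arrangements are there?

Seat Finn anywhere (absorbing the rotational symmetry), then permute the other 4: (4)! = 24.

24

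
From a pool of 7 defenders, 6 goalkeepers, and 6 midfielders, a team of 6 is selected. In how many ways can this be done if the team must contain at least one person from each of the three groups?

Total 6-person selections from all 19: C(19,6) = 27132.
Selections missing a whole group: no defenders → C(12,6) = 924; no goalkeepers → C(13,6) = 1716; no midfielders → C(13,6) = 1716.
Add back selections omitting two groups (i.e. drawn from a single group): C(7,6) + C(6,6) + C(6,6) = 9.
By inclusion–exclusion: 27132 − 4356 + 9 = 22785.

22785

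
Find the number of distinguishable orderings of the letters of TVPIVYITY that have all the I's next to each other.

5040

Treat the 2 copies of I as a single block. The multiset to arrange is then {II, P, T, T, V, V, Y, Y}, 8 items in all.
That gives (8)!/(2!·2!·2!) = 5040 arrangements.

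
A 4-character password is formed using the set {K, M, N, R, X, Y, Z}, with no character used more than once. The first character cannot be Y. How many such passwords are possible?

The first character has 7−1 = 6 choices (anything except Y).
The remaining 3 characters are filled from the other 6 symbols without repetition: 6 × 5 × 4 = 120.
Total: 6 × 120 = 720.

720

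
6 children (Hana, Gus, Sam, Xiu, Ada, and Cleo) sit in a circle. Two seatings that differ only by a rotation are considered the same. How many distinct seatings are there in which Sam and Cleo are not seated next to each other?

72

All circular seatings of 6 people number (5)! = 120.
Those with Sam next to Cleo: fuse the pair into one unit and seat 5 units around a circle — 2·(4)! = 48.
Subtracting, 120 − 48 = 72.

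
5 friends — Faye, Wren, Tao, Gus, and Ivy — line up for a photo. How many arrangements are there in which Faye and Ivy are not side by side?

72

There are 5! = 120 arrangements in all. If Faye and Ivy are adjacent, merging them into one block gives 2·(4)! = 48 arrangements.
Complementary counting: 120 − 48 = 72.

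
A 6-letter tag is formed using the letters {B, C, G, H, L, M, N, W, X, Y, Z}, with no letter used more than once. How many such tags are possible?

With no repetition, fill the 6 letters in order: 11 choices, then 10, down to 6.
11 × 10 × 9 × 8 × 7 × 6 = 332640.

332640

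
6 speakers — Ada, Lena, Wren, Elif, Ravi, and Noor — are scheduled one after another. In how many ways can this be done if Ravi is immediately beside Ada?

240

Glue Ravi and Ada into one block (2 internal orders), leaving 5 units to arrange in a row.
That gives 2 × 5! = 2 × 120 = 240.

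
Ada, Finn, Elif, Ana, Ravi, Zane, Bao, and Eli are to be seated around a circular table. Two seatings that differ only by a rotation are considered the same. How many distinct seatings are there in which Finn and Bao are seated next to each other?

Treat {Finn, Bao} as one unit (2 internal orders) and seat the resulting 7 units around the table: (6)! circular arrangements.
So 2 × (6)! = 2 × 720 = 1440.

1440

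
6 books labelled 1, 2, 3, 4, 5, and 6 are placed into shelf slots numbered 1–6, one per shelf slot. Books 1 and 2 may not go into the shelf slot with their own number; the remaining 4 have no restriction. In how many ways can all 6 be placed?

Let Aᵢ (for i ∈ {1, 2}) be the placements that put book i in its forbidden shelf slot. Any j of these fix j positions, leaving (6−j)! ways to fill the rest, and there are C(2,j) ways to pick which j.
By inclusion–exclusion, the number of valid placements is Σ_{j=0}^{2} (−1)^j C(2,j)·(6−j)!.
Computing: 720 − 240 + 24 = 504.

504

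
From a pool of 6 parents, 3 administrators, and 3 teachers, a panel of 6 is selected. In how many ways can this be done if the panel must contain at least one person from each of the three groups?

Unrestricted: C(12,6) = 924 ways to pick any 6 of the 12.
Selections missing a whole group: no parents → C(6,6) = 1; no administrators → C(9,6) = 84; no teachers → C(9,6) = 84.
Add back selections omitting two groups (i.e. drawn from a single group): C(6,6) + C(3,6) + C(3,6) = 1.
By inclusion–exclusion: 924 − 169 + 1 = 756.

756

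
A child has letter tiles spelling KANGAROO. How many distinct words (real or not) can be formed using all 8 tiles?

10080

KANGAROO has 8 letters with A appearing twice and O appearing twice.
So there are 8! / (2!·2!) = 10080 distinguishable arrangements.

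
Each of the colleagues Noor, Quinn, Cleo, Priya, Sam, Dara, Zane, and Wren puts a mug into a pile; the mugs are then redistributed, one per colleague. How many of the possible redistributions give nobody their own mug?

14833

Let Aᵢ be the assignments in which colleague i gets their own mug. We want the size of the complement of A₁∪…∪A_8.
By inclusion–exclusion this is Σ_{j=0}^{8} (−1)^j C(8,j)·(8−j)!.
Computing: 40320 − 40320 + 20160 − 6720 + 1680 − 336 + 56 − 8 + 1 = 14833.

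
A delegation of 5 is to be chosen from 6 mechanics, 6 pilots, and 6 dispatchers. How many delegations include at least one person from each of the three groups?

Unrestricted: C(18,5) = 8568 ways to pick any 5 of the 18.
Selections missing a whole group: no mechanics → C(12,5) = 792; no pilots → C(12,5) = 792; no dispatchers → C(12,5) = 792.
Add back selections omitting two groups (i.e. drawn from a single group): C(6,5) + C(6,5) + C(6,5) = 18.
By inclusion–exclusion: 8568 − 2376 + 18 = 6210.

6210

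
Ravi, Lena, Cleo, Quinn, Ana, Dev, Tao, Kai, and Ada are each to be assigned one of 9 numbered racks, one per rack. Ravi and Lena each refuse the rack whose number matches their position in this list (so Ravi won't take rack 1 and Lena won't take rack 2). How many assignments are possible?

287280

Let Aᵢ (for i ∈ {1, 2}) be the placements that put person i in their forbidden rack. Any j of these fix j positions, leaving (9−j)! ways to fill the rest, and there are C(2,j) ways to pick which j.
By inclusion–exclusion, the number of valid placements is Σ_{j=0}^{2} (−1)^j C(2,j)·(9−j)!.
Computing: 362880 − 80640 + 5040 = 287280.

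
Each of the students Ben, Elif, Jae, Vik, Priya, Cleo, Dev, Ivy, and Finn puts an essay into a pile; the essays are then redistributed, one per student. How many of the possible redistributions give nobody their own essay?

133496

This is the derangement count D_9: permutations of 9 items with no fixed point.
By inclusion–exclusion this is Σ_{j=0}^{9} (−1)^j C(9,j)·(9−j)!.
Computing: 362880 − 362880 + 181440 − 60480 + 15120 − 3024 + 504 − 72 + 9 − 1 = 133496.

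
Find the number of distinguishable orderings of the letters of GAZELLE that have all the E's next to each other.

Treat the 2 copies of E as a single block. The multiset to arrange is then {EE, A, G, L, L, Z}, 6 items in all.
That gives (6)!/(2!) = 360 arrangements.

360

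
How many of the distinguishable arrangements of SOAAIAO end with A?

With the last slot taken by A, it remains to arrange the other 6 letters (SOAIAO).
Those 6 letters have A appearing twice and O appearing twice, giving (6)!/(2!·2!) = 180.

180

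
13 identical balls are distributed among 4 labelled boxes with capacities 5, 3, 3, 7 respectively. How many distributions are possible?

By stars and bars, unrestricted non-negative solutions to x_1+…+x_4 = 13 number C(13+3,3) = 560.
Subtract solutions that violate a single cap (substitute x_i' = x_i − (cap_i+1)): x_1 ≥ 6 gives C(10,3) = 120; x_2 ≥ 4 gives C(12,3) = 220; x_3 ≥ 4 gives C(12,3) = 220; x_4 ≥ 8 gives C(8,3) = 56. Together 616.
Add back pairs where two caps are both exceeded: 20 + 20 + 0 + 56 + 4 + 4 = 104.
By inclusion–exclusion the count is 560 − 616 + 104 = 48.

48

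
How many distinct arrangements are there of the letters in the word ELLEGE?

60

ELLEGE has 6 letters with E appearing 3 times and L appearing twice.
The number of distinct arrangements is 6!/(3!·2!) = 720/12 = 60.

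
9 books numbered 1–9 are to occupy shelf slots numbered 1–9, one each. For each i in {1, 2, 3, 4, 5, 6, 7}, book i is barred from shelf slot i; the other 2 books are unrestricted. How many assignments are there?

165016

Let Aᵢ (for 1 ≤ i ≤ 7) be the placements that put book i in its forbidden shelf slot. Any j of these fix j positions, leaving (9−j)! ways to fill the rest, and there are C(7,j) ways to pick which j.
By inclusion–exclusion, the number of valid placements is Σ_{j=0}^{7} (−1)^j C(7,j)·(9−j)!.
Computing: 362880 − 282240 + 105840 − 25200 + 4200 − 504 + 42 − 2 = 165016.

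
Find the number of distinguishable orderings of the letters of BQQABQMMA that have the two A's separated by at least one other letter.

There are 9!/(3!·2!·2!·2!) = 7560 arrangements of BQQABQMMA in total.
If the two A's are adjacent, glue them into one block, leaving 8 items to arrange: (8)!/(3!·2!·2!) = 1680 ways.
Hence 7560 − 1680 = 5880.

5880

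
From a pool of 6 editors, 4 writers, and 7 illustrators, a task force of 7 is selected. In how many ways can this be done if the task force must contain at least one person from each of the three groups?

Total 7-person selections from all 17: C(17,7) = 19448.
Selections missing a whole group: no editors → C(11,7) = 330; no writers → C(13,7) = 1716; no illustrators → C(10,7) = 120.
Add back selections omitting two groups (i.e. drawn from a single group): C(6,7) + C(4,7) + C(7,7) = 1.
By inclusion–exclusion: 19448 − 2166 + 1 = 17283.

17283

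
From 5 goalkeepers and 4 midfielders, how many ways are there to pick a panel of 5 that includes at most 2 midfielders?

Split by how many midfielders are chosen (0 through 2).
Sum: C(4,0)·C(5,5) + C(4,1)·C(5,4) + C(4,2)·C(5,3) = 1 + 20 + 60 = 81.

81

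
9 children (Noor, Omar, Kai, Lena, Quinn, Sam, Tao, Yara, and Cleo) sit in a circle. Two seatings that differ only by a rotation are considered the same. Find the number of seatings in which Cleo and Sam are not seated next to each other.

Without the restriction there are (8)! = 40320 seatings.
Those with Cleo next to Sam: fuse the pair into one unit and seat 8 units around a circle — 2·(7)! = 10080.
Subtracting, 40320 − 10080 = 30240.

30240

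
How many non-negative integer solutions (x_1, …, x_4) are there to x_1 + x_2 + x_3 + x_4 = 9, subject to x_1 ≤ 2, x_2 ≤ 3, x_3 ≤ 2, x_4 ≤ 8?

35

By stars and bars, unrestricted non-negative solutions to x_1+…+x_4 = 9 number C(9+3,3) = 220.
Subtract solutions that violate a single cap (substitute x_i' = x_i − (cap_i+1)): x_1 ≥ 3 gives C(9,3) = 84; x_2 ≥ 4 gives C(8,3) = 56; x_3 ≥ 3 gives C(9,3) = 84; x_4 ≥ 9 gives C(3,3) = 1. Together 225.
Add back pairs where two caps are both exceeded: 10 + 20 + 0 + 10 + 0 + 0 = 40.
By inclusion–exclusion the count is 220 − 225 + 40 = 35.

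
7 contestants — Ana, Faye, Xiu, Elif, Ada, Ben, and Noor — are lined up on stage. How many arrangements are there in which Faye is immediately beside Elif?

Glue Faye and Elif into one block (2 internal orders), leaving 6 units to arrange in a row.
That gives 2 × 6! = 2 × 720 = 1440.

1440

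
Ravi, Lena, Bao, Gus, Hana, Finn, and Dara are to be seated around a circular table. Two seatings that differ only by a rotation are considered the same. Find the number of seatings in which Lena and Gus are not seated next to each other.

All circular seatings of 7 people number (6)! = 720.
Those with Lena next to Gus: fuse the pair into one unit and seat 6 units around a circle — 2·(5)! = 240.
Subtracting, 720 − 240 = 480.

480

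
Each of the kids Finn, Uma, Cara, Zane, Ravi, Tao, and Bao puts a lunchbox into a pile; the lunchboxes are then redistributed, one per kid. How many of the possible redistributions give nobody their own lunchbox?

1854

Count assignments avoiding every fixed point. For any j of the 7 kids fixed to their own lunchbox, the other 7−j can be arranged in (7−j)! ways.
By inclusion–exclusion this is Σ_{j=0}^{7} (−1)^j C(7,j)·(7−j)!.
Computing: 5040 − 5040 + 2520 − 840 + 210 − 42 + 7 − 1 = 1854.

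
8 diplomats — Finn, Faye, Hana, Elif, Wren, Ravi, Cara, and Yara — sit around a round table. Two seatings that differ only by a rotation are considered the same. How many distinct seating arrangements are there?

Around a circle, 8 distinct people have 8!/8 = (7)! = 5040 rotationally distinct seatings.

5040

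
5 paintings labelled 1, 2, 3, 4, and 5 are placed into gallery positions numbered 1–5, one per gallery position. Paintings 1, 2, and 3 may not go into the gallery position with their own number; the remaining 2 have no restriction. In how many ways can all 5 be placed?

Let Aᵢ (for i ∈ {1, 2, 3}) be the placements that put painting i in its forbidden gallery position. Any j of these fix j positions, leaving (5−j)! ways to fill the rest, and there are C(3,j) ways to pick which j.
By inclusion–exclusion, the number of valid placements is Σ_{j=0}^{3} (−1)^j C(3,j)·(5−j)!.
Computing: 120 − 72 + 18 − 2 = 64.

64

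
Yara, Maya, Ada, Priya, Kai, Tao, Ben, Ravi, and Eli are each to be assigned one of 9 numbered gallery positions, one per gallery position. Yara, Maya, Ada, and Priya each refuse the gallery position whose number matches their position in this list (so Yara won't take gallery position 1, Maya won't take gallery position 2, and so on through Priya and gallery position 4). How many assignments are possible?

Let Aᵢ (for 1 ≤ i ≤ 4) be the placements that put person i in their forbidden gallery position. Any j of these fix j positions, leaving (9−j)! ways to fill the rest, and there are C(4,j) ways to pick which j.
By inclusion–exclusion, the number of valid placements is Σ_{j=0}^{4} (−1)^j C(4,j)·(9−j)!.
Computing: 362880 − 161280 + 30240 − 2880 + 120 = 229080.

229080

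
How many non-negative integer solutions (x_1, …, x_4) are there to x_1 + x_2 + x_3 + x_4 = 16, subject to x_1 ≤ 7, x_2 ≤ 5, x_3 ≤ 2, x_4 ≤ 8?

By stars and bars, unrestricted non-negative solutions to x_1+…+x_4 = 16 number C(16+3,3) = 969.
Subtract solutions that violate a single cap (substitute x_i' = x_i − (cap_i+1)): x_1 ≥ 8 gives C(11,3) = 165; x_2 ≥ 6 gives C(13,3) = 286; x_3 ≥ 3 gives C(16,3) = 560; x_4 ≥ 9 gives C(10,3) = 120. Together 1131.
Add back pairs where two caps are both exceeded: 10 + 56 + 0 + 120 + 4 + 35 = 225.
By inclusion–exclusion the count is 969 − 1131 + 225 = 63.

63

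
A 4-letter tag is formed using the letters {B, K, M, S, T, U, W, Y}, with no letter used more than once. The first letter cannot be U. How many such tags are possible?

The first letter has 8−1 = 7 choices (anything except U).
The remaining 3 letters are filled from the other 7 symbols without repetition: 7 × 6 × 5 = 210.
Total: 7 × 210 = 1470.

1470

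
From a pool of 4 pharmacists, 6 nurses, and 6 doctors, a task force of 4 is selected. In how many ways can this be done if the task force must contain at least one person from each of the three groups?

Unrestricted: C(16,4) = 1820 ways to pick any 4 of the 16.
Subtract selections that omit an entire group: no pharmacists → C(12,4) = 495; no nurses → C(10,4) = 210; no doctors → C(10,4) = 210.
Add back selections omitting two groups (i.e. drawn from a single group): C(4,4) + C(6,4) + C(6,4) = 31.
By inclusion–exclusion: 1820 − 915 + 31 = 936.

936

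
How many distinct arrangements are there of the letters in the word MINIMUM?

MINIMUM has 7 letters with I appearing twice and M appearing 3 times.
So there are 7! / (3!·2!) = 420 distinguishable arrangements.

420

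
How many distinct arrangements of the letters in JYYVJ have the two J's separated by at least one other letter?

There are 5!/(2!·2!) = 30 arrangements of JYYVJ in total.
If the two J's are adjacent, glue them into one block, leaving 4 items to arrange: (4)!/(2!) = 12 ways.
Subtracting, 30 − 12 = 18 arrangements keep the J's apart.

18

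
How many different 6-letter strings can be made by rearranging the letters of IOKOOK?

60

Letter multiplicities in IOKOOK: I×1, K×2, O×3.
The number of distinct arrangements is 6!/(3!·2!) = 720/12 = 60.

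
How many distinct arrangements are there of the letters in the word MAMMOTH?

840

The 7 letters of MAMMOTH have repeats: M appearing 3 times.
Dividing 7! = 5040 by 3! = 6 for the repeated letters gives 840.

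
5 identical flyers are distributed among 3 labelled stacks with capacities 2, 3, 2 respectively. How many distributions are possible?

Ignoring the caps, the number of non-negative solutions to x_1+…+x_3 = 5 is C(7,2) = 21.
Subtract solutions that violate a single cap (substitute x_i' = x_i − (cap_i+1)): x_1 ≥ 3 gives C(4,2) = 6; x_2 ≥ 4 gives C(3,2) = 3; x_3 ≥ 3 gives C(4,2) = 6. Together 15.
No two caps can be exceeded simultaneously, so the pair terms are all 0.
By inclusion–exclusion the count is 21 − 15 + 0 = 6.

6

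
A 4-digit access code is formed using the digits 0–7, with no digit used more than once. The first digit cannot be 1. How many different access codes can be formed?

The first digit has 8−1 = 7 choices (anything except 1).
The remaining 3 digits are filled from the other 7 symbols without repetition: 7 × 6 × 5 = 210.
Total: 7 × 210 = 1470.

1470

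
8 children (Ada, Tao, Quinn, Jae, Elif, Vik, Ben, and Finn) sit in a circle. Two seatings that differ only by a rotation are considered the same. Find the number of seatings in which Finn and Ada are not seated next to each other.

3600

All circular seatings of 8 people number (7)! = 5040.
Those with Finn next to Ada: fuse the pair into one unit and seat 7 units around a circle — 2·(6)! = 1440.
Subtracting, 5040 − 1440 = 3600.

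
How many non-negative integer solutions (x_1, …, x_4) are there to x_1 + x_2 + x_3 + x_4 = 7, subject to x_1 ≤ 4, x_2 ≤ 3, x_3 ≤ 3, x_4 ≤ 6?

By stars and bars, unrestricted non-negative solutions to x_1+…+x_4 = 7 number C(7+3,3) = 120.
Subtract solutions that violate a single cap (substitute x_i' = x_i − (cap_i+1)): x_1 ≥ 5 gives C(5,3) = 10; x_2 ≥ 4 gives C(6,3) = 20; x_3 ≥ 4 gives C(6,3) = 20; x_4 ≥ 7 gives C(3,3) = 1. Together 51.
No two caps can be exceeded simultaneously, so the pair terms are all 0.
By inclusion–exclusion the count is 120 − 51 + 0 = 69.

69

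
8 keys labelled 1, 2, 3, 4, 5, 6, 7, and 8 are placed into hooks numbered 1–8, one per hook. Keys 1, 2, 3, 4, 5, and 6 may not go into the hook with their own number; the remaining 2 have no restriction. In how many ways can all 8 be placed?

Let Aᵢ (for 1 ≤ i ≤ 6) be the placements that put key i in its forbidden hook. Any j of these fix j positions, leaving (8−j)! ways to fill the rest, and there are C(6,j) ways to pick which j.
By inclusion–exclusion, the number of valid placements is Σ_{j=0}^{6} (−1)^j C(6,j)·(8−j)!.
Computing: 40320 − 30240 + 10800 − 2400 + 360 − 36 + 2 = 18806.

18806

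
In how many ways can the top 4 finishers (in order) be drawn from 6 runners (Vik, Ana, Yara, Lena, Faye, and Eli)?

360

There are 6 choices for 1st place, 5 for 2nd, and so on down to 3 for position 4.
That gives 6 × 5 × 4 × 3 = 360.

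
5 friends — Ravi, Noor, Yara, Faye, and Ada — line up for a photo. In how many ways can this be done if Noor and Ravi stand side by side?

48

Treat {Noor, Ravi} as a single unit. There are 4 units to order, and the pair itself can be ordered 2 ways.
So the count is 2·(4)! = 48.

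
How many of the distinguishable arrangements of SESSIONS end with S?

Fix S in the last position and arrange the remaining 7 letters.
Those 7 letters have S appearing 3 times, giving (7)!/(3!) = 840.

840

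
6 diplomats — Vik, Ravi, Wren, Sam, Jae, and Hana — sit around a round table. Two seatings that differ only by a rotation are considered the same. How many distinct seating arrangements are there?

Seat Vik anywhere (absorbing the rotational symmetry), then permute the other 5: (5)! = 120.

120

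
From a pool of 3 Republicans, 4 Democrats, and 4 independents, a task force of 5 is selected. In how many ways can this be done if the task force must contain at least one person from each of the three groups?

Total 5-person selections from all 11: C(11,5) = 462.
Selections missing a whole group: no Republicans → C(8,5) = 56; no Democrats → C(7,5) = 21; no independents → C(7,5) = 21.
Add back selections omitting two groups (i.e. drawn from a single group): C(3,5) + C(4,5) + C(4,5) = 0.
By inclusion–exclusion: 462 − 98 + 0 = 364.

364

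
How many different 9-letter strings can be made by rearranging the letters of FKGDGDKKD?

5040

FKGDGDKKD has 9 letters with D appearing 3 times, G appearing twice, and K appearing 3 times.
The number of distinct arrangements is 9!/(3!·3!·2!) = 362880/72 = 5040.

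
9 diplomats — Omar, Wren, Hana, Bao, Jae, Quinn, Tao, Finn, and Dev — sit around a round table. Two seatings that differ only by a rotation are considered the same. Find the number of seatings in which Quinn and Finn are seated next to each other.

Treat {Quinn, Finn} as one unit (2 internal orders) and seat the resulting 8 units around the table: (7)! circular arrangements.
So 2 × (7)! = 2 × 5040 = 10080.

10080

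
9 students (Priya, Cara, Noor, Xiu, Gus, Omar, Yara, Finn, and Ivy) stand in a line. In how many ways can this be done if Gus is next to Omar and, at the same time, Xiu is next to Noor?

Treat {Gus,Omar} as one block (2 orders) and {Xiu,Noor} as another (2 orders).
That leaves 7 units to arrange: 2 × 2 × 7! = 4 × 5040 = 20160.

20160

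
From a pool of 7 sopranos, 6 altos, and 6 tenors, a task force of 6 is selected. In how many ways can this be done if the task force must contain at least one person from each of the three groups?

Unrestricted: C(19,6) = 27132 ways to pick any 6 of the 19.
Subtract selections that omit an entire group: no sopranos → C(12,6) = 924; no altos → C(13,6) = 1716; no tenors → C(13,6) = 1716.
Add back selections omitting two groups (i.e. drawn from a single group): C(7,6) + C(6,6) + C(6,6) = 9.
By inclusion–exclusion: 27132 − 4356 + 9 = 22785.

22785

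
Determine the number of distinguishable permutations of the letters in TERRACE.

Letter multiplicities in TERRACE: A×1, C×1, E×2, R×2, T×1.
Dividing 7! = 5040 by 2!·2! = 4 for the repeated letters gives 1260.

1260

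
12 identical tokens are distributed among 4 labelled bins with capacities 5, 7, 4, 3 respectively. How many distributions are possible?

86

Ignoring the caps, the number of non-negative solutions to x_1+…+x_4 = 12 is C(15,3) = 455.
Subtract solutions that violate a single cap (substitute x_i' = x_i − (cap_i+1)): x_1 ≥ 6 gives C(9,3) = 84; x_2 ≥ 8 gives C(7,3) = 35; x_3 ≥ 5 gives C(10,3) = 120; x_4 ≥ 4 gives C(11,3) = 165. Together 404.
Add back pairs where two caps are both exceeded: 0 + 4 + 10 + 0 + 1 + 20 = 35.
By inclusion–exclusion the count is 455 − 404 + 35 = 86.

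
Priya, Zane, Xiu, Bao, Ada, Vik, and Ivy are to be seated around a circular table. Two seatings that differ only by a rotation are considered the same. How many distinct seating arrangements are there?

720

Around a circle, 7 distinct people have 7!/7 = (6)! = 720 rotationally distinct seatings.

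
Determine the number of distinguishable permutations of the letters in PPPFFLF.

The 7 letters of PPPFFLF have repeats: F appearing 3 times and P appearing 3 times.
Dividing 7! = 5040 by 3!·3! = 36 for the repeated letters gives 140.

140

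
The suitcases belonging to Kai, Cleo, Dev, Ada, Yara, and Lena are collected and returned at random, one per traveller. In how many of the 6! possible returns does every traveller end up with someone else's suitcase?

This is the derangement count D_6: permutations of 6 items with no fixed point.
By inclusion–exclusion this is Σ_{j=0}^{6} (−1)^j C(6,j)·(6−j)!.
Computing: 720 − 720 + 360 − 120 + 30 − 6 + 1 = 265.

265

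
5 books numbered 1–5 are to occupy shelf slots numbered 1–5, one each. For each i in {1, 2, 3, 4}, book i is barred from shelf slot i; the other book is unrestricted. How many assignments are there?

Let Aᵢ (for 1 ≤ i ≤ 4) be the placements that put book i in its forbidden shelf slot. Any j of these fix j positions, leaving (5−j)! ways to fill the rest, and there are C(4,j) ways to pick which j.
By inclusion–exclusion, the number of valid placements is Σ_{j=0}^{4} (−1)^j C(4,j)·(5−j)!.
Computing: 120 − 96 + 36 − 8 + 1 = 53.

53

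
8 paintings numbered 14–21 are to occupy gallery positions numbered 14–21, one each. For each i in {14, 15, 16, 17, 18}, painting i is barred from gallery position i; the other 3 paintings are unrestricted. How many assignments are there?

Let Aᵢ (for 14 ≤ i ≤ 18) be the placements that put painting i in its forbidden gallery position. Any j of these fix j positions, leaving (8−j)! ways to fill the rest, and there are C(5,j) ways to pick which j.
By inclusion–exclusion, the number of valid placements is Σ_{j=0}^{5} (−1)^j C(5,j)·(8−j)!.
Computing: 40320 − 25200 + 7200 − 1200 + 120 − 6 = 21234.

21234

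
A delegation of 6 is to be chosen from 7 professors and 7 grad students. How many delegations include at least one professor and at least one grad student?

2989

With no constraint there are C(14,6) = 3003 possible selections.
Subtract selections that omit an entire group: no professors → C(7,6) = 7; no grad students → C(7,6) = 7.
Both groups omitted at once is impossible, so 3003 − 14 = 2989.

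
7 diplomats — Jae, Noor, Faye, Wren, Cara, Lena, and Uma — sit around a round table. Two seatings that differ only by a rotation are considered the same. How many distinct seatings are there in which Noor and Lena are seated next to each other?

Glue Noor and Lena into a block (2 internal orders). Seating 6 units around a circle gives (5)! arrangements.
So 2 × (5)! = 2 × 120 = 240.

240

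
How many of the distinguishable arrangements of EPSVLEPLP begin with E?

3360

With the first slot taken by E, it remains to arrange the other 8 letters (PSVLEPLP).
Those 8 letters have L appearing twice and P appearing 3 times, giving (8)!/(3!·2!) = 3360.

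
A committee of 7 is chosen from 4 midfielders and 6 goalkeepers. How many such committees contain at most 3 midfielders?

100

Split by how many midfielders are chosen (0 through 3).
Sum: C(4,0)·C(6,7) + C(4,1)·C(6,6) + C(4,2)·C(6,5) + C(4,3)·C(6,4) = 0 + 4 + 36 + 60 = 100.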